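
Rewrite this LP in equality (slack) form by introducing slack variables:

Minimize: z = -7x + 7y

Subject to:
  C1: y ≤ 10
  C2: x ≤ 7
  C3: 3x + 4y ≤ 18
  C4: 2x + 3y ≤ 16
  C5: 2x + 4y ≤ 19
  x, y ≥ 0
min z = -7x + 7y

s.t.
  y + s1 = 10
  x + s2 = 7
  3x + 4y + s3 = 18
  2x + 3y + s4 = 16
  2x + 4y + s5 = 19
  x, y, s1, s2, s3, s4, s5 ≥ 0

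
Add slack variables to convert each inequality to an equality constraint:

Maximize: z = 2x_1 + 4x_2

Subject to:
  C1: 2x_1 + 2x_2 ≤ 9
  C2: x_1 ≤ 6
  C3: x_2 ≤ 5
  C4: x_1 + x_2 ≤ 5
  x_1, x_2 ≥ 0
max z = 2x_1 + 4x_2

s.t.
  2x_1 + 2x_2 + s1 = 9
  x_1 + s2 = 6
  x_2 + s3 = 5
  x_1 + x_2 + s4 = 5
  x_1, x_2, s1, s2, s3, s4 ≥ 0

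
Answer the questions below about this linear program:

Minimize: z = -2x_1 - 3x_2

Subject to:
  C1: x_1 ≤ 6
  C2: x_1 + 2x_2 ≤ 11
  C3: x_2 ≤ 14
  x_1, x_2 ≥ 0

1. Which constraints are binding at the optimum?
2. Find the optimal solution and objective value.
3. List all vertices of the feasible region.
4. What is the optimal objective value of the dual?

1. C1, C2
2. x_1 = 6, x_2 = 2.5, z = -19.5
3. (0, 0), (6, 0), (6, 2.5), (0, 5.5)
4. -19.5 (by strong duality, equal to the primal optimum)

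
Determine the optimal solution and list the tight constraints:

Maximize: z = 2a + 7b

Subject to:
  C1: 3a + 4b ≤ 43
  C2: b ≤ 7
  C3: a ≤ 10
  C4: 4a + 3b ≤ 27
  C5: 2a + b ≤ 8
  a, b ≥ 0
Optimal: a = 0.5, b = 7
Slack at optimum:
  C1: slack = 13.5
  C2: slack = 0 (binding)
  C3: slack = 9.5
  C4: slack = 4
  C5: slack = 0 (binding)
  a ≥ 0: a = 0.5
  b ≥ 0: b = 7
Binding constraints: C2, C5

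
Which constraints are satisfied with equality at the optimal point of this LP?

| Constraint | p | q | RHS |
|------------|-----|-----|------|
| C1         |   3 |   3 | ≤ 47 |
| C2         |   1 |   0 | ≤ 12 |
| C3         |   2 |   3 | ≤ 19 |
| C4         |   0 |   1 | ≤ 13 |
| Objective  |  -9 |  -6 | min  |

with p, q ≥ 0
Optimal: p = 9.5, q = 0
Slack at optimum:
  C1: slack = 18.5
  C2: slack = 2.5
  C3: slack = 0 (binding)
  C4: slack = 13
  p ≥ 0: p = 9.5
  q ≥ 0: q = 0 (binding)
Binding constraints: C3, q ≥ 0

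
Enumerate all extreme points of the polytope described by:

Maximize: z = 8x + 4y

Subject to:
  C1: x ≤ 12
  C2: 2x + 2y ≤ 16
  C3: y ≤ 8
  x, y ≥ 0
Each vertex is the intersection of two constraint boundaries that also satisfies all remaining constraints:
  x = 0 and y = 0 → (0, 0)
  2x + 2y = 16 and y = 0 → (8, 0)
  2x + 2y = 16 and y = 8 → (0, 8)

Vertices: (0, 0), (8, 0), (0, 8)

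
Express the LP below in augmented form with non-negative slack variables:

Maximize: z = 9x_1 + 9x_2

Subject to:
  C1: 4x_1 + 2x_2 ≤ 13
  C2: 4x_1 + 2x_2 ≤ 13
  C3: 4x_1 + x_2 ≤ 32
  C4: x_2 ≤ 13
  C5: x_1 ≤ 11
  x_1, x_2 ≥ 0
max z = 9x_1 + 9x_2

s.t.
  4x_1 + 2x_2 + s1 = 13
  4x_1 + 2x_2 + s2 = 13
  4x_1 + x_2 + s3 = 32
  x_2 + s4 = 13
  x_1 + s5 = 11
  x_1, x_2, s1, s2, s3, s4, s5 ≥ 0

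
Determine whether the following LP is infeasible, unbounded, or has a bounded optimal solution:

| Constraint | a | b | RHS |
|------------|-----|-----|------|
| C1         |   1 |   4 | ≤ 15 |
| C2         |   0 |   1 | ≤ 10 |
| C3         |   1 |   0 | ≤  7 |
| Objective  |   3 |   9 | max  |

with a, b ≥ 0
The point (7, 2) satisfies every constraint, so the LP is feasible; the constraints give a ≤ 7 and b ≤ 10, which with a, b ≥ 0 keep the feasible region inside a bounded box. A feasible, bounded LP attains a finite optimum at a vertex.

Feasible with finite optimum z* = 39 at (7, 2).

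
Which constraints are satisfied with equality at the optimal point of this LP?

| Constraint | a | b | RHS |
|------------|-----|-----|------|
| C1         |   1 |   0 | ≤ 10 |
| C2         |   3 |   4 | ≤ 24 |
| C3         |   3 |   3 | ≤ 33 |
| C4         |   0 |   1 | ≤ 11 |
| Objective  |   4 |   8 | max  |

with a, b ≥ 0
Optimal: a = 0, b = 6
Slack at optimum:
  C1: slack = 10
  C2: slack = 0 (binding)
  C3: slack = 15
  C4: slack = 5
  a ≥ 0: a = 0 (binding)
  b ≥ 0: b = 6
Binding constraints: C2, a ≥ 0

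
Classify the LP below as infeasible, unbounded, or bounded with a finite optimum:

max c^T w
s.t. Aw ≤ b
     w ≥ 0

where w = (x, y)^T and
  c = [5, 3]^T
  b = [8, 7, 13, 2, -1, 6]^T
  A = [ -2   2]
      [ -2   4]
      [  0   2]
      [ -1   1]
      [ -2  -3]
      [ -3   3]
Feasible point: (0, 1) satisfies every constraint, so the LP is feasible.
Direction d = (1, 0): for each constraint row a, a·d ≤ 0 —
  (-2)(1) + (2)(0) = -2 ≤ 0
  (-2)(1) + (4)(0) = -2 ≤ 0
  (0)(1) + (2)(0) = 0 ≤ 0
  (-1)(1) + (1)(0) = -1 ≤ 0
  (-2)(1) + (-3)(0) = -2 ≤ 0
  (-3)(1) + (3)(0) = -3 ≤ 0
and d ≥ 0, so (0, 1) + t·d stays feasible for every t ≥ 0. Along this ray z = 5x + 3y changes by 5 per unit t, so z → +∞.

The LP is unbounded; z can be made arbitrarily large.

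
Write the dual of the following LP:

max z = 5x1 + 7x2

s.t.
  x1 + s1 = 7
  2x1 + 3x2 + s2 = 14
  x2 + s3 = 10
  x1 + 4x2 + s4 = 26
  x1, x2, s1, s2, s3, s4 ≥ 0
Minimize: z = 7y1 + 14y2 + 10y3 + 26y4

Subject to:
  C1: -y1 - 2y2 - y4 ≤ -5
  C2: -3y2 - y3 - 4y4 ≤ -7
  y1, y2, y3, y4 ≥ 0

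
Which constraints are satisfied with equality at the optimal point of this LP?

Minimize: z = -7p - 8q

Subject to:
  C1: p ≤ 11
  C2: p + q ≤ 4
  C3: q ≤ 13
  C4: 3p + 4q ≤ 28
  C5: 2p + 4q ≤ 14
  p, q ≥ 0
Optimal: p = 1, q = 3
Slack at optimum:
  C1: slack = 10
  C2: slack = 0 (binding)
  C3: slack = 10
  C4: slack = 13
  C5: slack = 0 (binding)
  p ≥ 0: p = 1
  q ≥ 0: q = 3
Binding constraints: C2, C5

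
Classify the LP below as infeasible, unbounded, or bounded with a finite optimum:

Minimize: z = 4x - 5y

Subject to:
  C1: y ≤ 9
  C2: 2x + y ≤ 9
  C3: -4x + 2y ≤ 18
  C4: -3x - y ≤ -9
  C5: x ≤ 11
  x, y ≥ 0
The point (0, 9) satisfies every constraint, so the LP is feasible; the constraints give x ≤ 11 and y ≤ 9, which with x, y ≥ 0 keep the feasible region inside a bounded box. A feasible, bounded LP attains a finite optimum at a vertex.

Evaluating z = 4x - 5y at each vertex:
  (3, 0): z = 12
  (4.5, 0): z = 18
  (0, 9): z = -45

The LP has an optimal solution: (0, 9) with z = -45.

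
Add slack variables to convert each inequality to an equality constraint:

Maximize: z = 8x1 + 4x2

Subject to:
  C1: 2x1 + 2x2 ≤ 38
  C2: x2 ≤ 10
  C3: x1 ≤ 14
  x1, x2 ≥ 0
max z = 8x1 + 4x2

s.t.
  2x1 + 2x2 + s1 = 38
  x2 + s2 = 10
  x1 + s3 = 14
  x1, x2, s1, s2, s3 ≥ 0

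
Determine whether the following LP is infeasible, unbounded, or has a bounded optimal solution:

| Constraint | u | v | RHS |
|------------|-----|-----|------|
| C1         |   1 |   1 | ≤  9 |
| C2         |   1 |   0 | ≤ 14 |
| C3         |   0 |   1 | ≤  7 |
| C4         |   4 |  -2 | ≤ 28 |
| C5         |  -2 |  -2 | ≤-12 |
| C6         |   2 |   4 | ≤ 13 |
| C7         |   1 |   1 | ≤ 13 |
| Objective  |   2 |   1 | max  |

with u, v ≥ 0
The point (6.5, 0) satisfies every constraint, so the LP is feasible; the constraints give u ≤ 14 and v ≤ 7, which with u, v ≥ 0 keep the feasible region inside a bounded box. A feasible, bounded LP attains a finite optimum at a vertex.

Evaluating z = 2u + v at each vertex:
  (6, 0): z = 12
  (6.5, 0): z = 13
  (5.5, 0.5): z = 11.5

Bounded optimum: z* = 13 at (6.5, 0).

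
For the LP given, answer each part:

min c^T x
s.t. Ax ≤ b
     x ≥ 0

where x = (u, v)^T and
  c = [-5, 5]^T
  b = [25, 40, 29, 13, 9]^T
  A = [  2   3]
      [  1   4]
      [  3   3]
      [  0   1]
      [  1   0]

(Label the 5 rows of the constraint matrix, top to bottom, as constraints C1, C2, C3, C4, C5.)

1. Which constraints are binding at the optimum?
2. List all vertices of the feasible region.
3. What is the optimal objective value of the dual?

1. C5, v ≥ 0
2. (0, 0), (9, 0), (9, 0.6667), (4, 5.667), (0, 8.333)
3. -45 (by strong duality, equal to the primal optimum)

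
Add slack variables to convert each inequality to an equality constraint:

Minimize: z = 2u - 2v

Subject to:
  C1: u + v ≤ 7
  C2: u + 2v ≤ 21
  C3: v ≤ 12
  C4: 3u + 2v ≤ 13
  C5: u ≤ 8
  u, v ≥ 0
min z = 2u - 2v

s.t.
  u + v + s1 = 7
  u + 2v + s2 = 21
  v + s3 = 12
  3u + 2v + s4 = 13
  u + s5 = 8
  u, v, s1, s2, s3, s4, s5 ≥ 0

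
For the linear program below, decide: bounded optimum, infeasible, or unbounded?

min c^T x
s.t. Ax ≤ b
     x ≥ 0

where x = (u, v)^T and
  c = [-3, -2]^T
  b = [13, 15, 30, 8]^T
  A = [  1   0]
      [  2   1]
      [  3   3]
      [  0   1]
The point (5, 5) satisfies every constraint, so the LP is feasible; the constraints give u ≤ 13 and v ≤ 8, which with u, v ≥ 0 keep the feasible region inside a bounded box. A feasible, bounded LP attains a finite optimum at a vertex.

Feasible with finite optimum z* = -25 at (5, 5).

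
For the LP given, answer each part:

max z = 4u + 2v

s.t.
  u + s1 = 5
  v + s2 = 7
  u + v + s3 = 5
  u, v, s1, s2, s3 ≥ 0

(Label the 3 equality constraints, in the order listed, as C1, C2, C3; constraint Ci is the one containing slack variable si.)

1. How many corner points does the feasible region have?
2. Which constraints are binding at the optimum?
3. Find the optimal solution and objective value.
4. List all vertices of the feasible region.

1. 3
2. C1, C3, v ≥ 0
3. u = 5, v = 0, z = 20
4. (0, 0), (5, 0), (0, 5)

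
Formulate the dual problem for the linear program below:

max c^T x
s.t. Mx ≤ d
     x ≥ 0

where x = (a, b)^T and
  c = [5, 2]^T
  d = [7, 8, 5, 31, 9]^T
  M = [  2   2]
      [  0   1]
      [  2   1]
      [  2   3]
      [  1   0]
Minimize: z = 7y1 + 8y2 + 5y3 + 31y4 + 9y5

Subject to:
  C1: -2y1 - 2y3 - 2y4 - y5 ≤ -5
  C2: -2y1 - y2 - y3 - 3y4 ≤ -2
  y1, y2, y3, y4, y5 ≥ 0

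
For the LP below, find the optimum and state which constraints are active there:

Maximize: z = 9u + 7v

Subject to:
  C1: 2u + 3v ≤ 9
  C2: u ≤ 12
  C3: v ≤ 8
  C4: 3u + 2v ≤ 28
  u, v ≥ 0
Optimal: u = 4.5, v = 0
Binding: C1, v ≥ 0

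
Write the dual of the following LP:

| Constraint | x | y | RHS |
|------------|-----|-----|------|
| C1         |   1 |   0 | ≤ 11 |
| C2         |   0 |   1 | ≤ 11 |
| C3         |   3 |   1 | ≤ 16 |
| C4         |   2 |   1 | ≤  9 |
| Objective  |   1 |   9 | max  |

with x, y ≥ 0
Minimize: z = 11y1 + 11y2 + 16y3 + 9y4

Subject to:
  C1: -y1 - 3y3 - 2y4 ≤ -1
  C2: -y2 - y3 - y4 ≤ -9
  y1, y2, y3, y4 ≥ 0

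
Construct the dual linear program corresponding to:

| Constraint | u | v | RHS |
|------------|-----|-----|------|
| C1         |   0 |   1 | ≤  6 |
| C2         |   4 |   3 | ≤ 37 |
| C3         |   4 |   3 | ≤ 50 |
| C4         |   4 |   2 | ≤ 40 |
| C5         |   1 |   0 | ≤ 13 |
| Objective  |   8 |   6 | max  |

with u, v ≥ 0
Minimize: z = 6y1 + 37y2 + 50y3 + 40y4 + 13y5

Subject to:
  C1: -4y2 - 4y3 - 4y4 - y5 ≤ -8
  C2: -y1 - 3y2 - 3y3 - 2y4 ≤ -6
  y1, y2, y3, y4, y5 ≥ 0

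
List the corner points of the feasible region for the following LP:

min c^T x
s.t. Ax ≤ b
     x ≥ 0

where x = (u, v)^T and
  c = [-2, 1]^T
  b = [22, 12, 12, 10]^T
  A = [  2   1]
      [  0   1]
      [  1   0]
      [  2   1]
Each vertex is the intersection of two constraint boundaries that also satisfies all remaining constraints:
  u = 0 and v = 0 → (0, 0)
  2u + v = 10 and v = 0 → (5, 0)
  2u + v = 10 and u = 0 → (0, 10)

Vertices: (0, 0), (5, 0), (0, 10)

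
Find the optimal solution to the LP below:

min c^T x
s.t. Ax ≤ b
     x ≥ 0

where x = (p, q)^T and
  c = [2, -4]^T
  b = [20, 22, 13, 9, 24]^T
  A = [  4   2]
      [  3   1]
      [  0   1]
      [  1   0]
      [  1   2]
Each vertex is the intersection of two constraint boundaries that also satisfies all remaining constraints:
  p = 0 and q = 0 → (0, 0)
  4p + 2q = 20 and q = 0 → (5, 0)
  4p + 2q = 20 and p = 0 → (0, 10)

Evaluating z = 2p - 4q at each vertex:
  (0, 0): z = 0
  (5, 0): z = 10
  (0, 10): z = -40

The minimum is at (0, 10) with z = -40.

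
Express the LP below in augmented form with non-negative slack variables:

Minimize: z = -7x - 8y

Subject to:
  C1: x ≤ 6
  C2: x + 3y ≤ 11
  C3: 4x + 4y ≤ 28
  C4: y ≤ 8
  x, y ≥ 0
min z = -7x - 8y

s.t.
  x + s1 = 6
  x + 3y + s2 = 11
  4x + 4y + s3 = 28
  y + s4 = 8
  x, y, s1, s2, s3, s4 ≥ 0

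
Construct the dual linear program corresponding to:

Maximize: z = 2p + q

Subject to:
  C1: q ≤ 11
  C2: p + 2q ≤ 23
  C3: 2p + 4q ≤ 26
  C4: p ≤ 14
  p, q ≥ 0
Minimize: z = 11y1 + 23y2 + 26y3 + 14y4

Subject to:
  C1: -y2 - 2y3 - y4 ≤ -2
  C2: -y1 - 2y2 - 4y3 ≤ -1
  y1, y2, y3, y4 ≥ 0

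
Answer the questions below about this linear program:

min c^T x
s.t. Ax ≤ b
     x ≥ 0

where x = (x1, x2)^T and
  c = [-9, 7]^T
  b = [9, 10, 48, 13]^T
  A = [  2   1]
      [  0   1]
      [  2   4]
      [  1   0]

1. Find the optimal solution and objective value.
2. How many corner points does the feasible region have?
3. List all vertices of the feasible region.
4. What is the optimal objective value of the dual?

1. x1 = 4.5, x2 = 0, z = -40.5
2. 3
3. (0, 0), (4.5, 0), (0, 9)
4. -40.5 (by strong duality, equal to the primal optimum)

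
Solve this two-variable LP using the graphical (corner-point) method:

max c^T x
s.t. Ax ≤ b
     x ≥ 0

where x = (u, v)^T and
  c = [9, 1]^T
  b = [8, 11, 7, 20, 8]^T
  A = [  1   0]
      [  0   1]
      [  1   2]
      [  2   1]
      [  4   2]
Each vertex is the intersection of two constraint boundaries that also satisfies all remaining constraints:
  u = 0 and v = 0 → (0, 0)
  4u + 2v = 8 and v = 0 → (2, 0)
  u + 2v = 7 and 4u + 2v = 8 → (0.3333, 3.333)
  u + 2v = 7 and u = 0 → (0, 3.5)

Evaluating z = 9u + v at each vertex:
  (0, 0): z = 0
  (2, 0): z = 18
  (0.3333, 3.333): z = 6.333
  (0, 3.5): z = 3.5

The maximum is at (2, 0) with z = 18.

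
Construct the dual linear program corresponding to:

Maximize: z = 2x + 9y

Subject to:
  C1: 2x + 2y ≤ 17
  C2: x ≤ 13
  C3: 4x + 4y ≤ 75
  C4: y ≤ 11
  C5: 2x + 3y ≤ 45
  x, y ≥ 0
Minimize: z = 17y1 + 13y2 + 75y3 + 11y4 + 45y5

Subject to:
  C1: -2y1 - y2 - 4y3 - 2y5 ≤ -2
  C2: -2y1 - 4y3 - y4 - 3y5 ≤ -9
  y1, y2, y3, y4, y5 ≥ 0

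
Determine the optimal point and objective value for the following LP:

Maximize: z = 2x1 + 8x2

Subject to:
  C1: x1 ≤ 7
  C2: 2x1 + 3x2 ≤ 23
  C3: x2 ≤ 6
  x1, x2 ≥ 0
Each vertex is the intersection of two constraint boundaries that also satisfies all remaining constraints:
  x1 = 0 and x2 = 0 → (0, 0)
  x1 = 7 and x2 = 0 → (7, 0)
  x1 = 7 and 2x1 + 3x2 = 23 → (7, 3)
  2x1 + 3x2 = 23 and x2 = 6 → (2.5, 6)
  x2 = 6 and x1 = 0 → (0, 6)

Evaluating z = 2x1 + 8x2 at each vertex:
  (0, 0): z = 0
  (7, 0): z = 14
  (7, 3): z = 38
  (2.5, 6): z = 53
  (0, 6): z = 48

The maximum is at (2.5, 6) with z = 53.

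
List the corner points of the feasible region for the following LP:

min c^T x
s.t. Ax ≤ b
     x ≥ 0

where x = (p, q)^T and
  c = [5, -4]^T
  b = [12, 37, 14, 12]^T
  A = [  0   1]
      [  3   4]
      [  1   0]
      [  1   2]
Each vertex is the intersection of two constraint boundaries that also satisfies all remaining constraints:
  p = 0 and q = 0 → (0, 0)
  p + 2q = 12 and q = 0 → (12, 0)
  p + 2q = 12 and p = 0 → (0, 6)

Vertices: (0, 0), (12, 0), (0, 6)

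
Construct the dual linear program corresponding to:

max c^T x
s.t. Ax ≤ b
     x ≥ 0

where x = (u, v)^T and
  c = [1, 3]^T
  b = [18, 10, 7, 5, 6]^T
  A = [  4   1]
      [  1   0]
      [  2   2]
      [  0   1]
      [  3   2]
Minimize: z = 18y1 + 10y2 + 7y3 + 5y4 + 6y5

Subject to:
  C1: -4y1 - y2 - 2y3 - 3y5 ≤ -1
  C2: -y1 - 2y3 - y4 - 2y5 ≤ -3
  y1, y2, y3, y4, y5 ≥ 0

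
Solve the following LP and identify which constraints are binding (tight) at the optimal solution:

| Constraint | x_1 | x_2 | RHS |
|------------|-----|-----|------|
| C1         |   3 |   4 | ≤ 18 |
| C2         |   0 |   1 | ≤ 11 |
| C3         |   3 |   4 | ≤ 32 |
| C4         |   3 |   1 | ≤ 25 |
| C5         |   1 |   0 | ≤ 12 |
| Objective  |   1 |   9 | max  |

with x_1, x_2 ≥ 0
Optimal: x_1 = 0, x_2 = 4.5
Slack at optimum:
  C1: slack = 0 (binding)
  C2: slack = 6.5
  C3: slack = 14
  C4: slack = 20.5
  C5: slack = 12
  x_1 ≥ 0: x_1 = 0 (binding)
  x_2 ≥ 0: x_2 = 4.5
Binding constraints: C1, x_1 ≥ 0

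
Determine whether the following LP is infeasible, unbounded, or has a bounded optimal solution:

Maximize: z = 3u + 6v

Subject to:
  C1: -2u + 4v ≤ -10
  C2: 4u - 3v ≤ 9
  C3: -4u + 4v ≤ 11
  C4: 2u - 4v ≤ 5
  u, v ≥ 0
C4 requires 2u - 4v ≤ 5, while C1 (-2u + 4v ≤ -10) is equivalent to 2u - 4v ≥ 10. Together they would need 10 ≤ 2u - 4v ≤ 5, which is impossible since 10 > 5. No point satisfies all constraints.

The feasible region is empty; the LP is infeasible.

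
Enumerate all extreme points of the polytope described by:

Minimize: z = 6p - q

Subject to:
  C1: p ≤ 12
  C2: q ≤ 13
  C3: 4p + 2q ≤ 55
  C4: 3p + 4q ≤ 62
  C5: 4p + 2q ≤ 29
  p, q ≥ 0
Each vertex is the intersection of two constraint boundaries that also satisfies all remaining constraints:
  p = 0 and q = 0 → (0, 0)
  4p + 2q = 29 and q = 0 → (7.25, 0)
  q = 13 and 4p + 2q = 29 → (0.75, 13)
  q = 13 and p = 0 → (0, 13)

Vertices: (0, 0), (7.25, 0), (0.75, 13), (0, 13)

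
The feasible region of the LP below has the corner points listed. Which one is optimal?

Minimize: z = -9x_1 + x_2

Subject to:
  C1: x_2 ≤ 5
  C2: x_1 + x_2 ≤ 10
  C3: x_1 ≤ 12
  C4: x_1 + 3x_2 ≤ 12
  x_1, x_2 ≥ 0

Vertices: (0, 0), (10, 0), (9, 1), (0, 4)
Evaluating z = -9x_1 + x_2 at each vertex:
  (0, 0): z = 0
  (10, 0): z = -90
  (9, 1): z = -80
  (0, 4): z = 4

The smallest value is z = -90, attained at (10, 0).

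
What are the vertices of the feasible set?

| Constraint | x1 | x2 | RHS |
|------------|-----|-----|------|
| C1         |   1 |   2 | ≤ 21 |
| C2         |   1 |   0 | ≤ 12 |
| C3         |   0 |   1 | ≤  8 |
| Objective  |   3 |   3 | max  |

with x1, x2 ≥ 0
Each vertex is the intersection of two constraint boundaries that also satisfies all remaining constraints:
  x1 = 0 and x2 = 0 → (0, 0)
  x1 = 12 and x2 = 0 → (12, 0)
  x1 + 2x2 = 21 and x1 = 12 → (12, 4.5)
  x1 + 2x2 = 21 and x2 = 8 → (5, 8)
  x2 = 8 and x1 = 0 → (0, 8)

Vertices: (0, 0), (12, 0), (12, 4.5), (5, 8), (0, 8)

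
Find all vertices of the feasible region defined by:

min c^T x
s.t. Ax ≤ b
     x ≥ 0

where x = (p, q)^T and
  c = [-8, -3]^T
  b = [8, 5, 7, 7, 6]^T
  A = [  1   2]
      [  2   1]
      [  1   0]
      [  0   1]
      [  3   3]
Each vertex is the intersection of two constraint boundaries that also satisfies all remaining constraints:
  p = 0 and q = 0 → (0, 0)
  3p + 3q = 6 and q = 0 → (2, 0)
  3p + 3q = 6 and p = 0 → (0, 2)

Vertices: (0, 0), (2, 0), (0, 2)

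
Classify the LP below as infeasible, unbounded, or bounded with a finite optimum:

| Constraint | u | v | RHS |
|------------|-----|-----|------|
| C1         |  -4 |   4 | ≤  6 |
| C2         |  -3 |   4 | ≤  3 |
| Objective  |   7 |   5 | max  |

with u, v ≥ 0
Feasible point: (0, 0) satisfies every constraint, so the LP is feasible.
Direction d = (1, 0): for each constraint row a, a·d ≤ 0 —
  (-4)(1) + (4)(0) = -4 ≤ 0
  (-3)(1) + (4)(0) = -3 ≤ 0
and d ≥ 0, so (0, 0) + t·d stays feasible for every t ≥ 0. Along this ray z = 7u + 5v changes by 7 per unit t, so z → +∞.

Unbounded — the objective can increase without bound over the feasible region.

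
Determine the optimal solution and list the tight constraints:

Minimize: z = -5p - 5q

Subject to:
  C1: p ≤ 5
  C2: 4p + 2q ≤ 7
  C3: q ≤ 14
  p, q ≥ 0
Optimal: p = 0, q = 3.5
Slack at optimum:
  C1: slack = 5
  C2: slack = 0 (binding)
  C3: slack = 10.5
  p ≥ 0: p = 0 (binding)
  q ≥ 0: q = 3.5
Binding constraints: C2, p ≥ 0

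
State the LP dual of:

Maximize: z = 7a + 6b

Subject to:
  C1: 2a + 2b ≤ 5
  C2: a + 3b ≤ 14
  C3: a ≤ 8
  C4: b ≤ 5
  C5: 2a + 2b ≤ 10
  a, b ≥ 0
Minimize: z = 5y1 + 14y2 + 8y3 + 5y4 + 10y5

Subject to:
  C1: -2y1 - y2 - y3 - 2y5 ≤ -7
  C2: -2y1 - 3y2 - y4 - 2y5 ≤ -6
  y1, y2, y3, y4, y5 ≥ 0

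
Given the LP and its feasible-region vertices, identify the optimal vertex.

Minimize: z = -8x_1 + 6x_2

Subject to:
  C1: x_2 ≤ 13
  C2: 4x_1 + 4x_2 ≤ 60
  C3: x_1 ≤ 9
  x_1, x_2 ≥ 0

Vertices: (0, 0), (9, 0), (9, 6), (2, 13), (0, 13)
(9, 0) with z = -72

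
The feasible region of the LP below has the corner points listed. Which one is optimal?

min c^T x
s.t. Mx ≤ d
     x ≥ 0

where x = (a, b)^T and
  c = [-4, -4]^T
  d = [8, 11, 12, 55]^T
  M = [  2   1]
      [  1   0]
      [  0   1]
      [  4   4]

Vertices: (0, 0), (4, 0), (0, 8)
Evaluating z = -4a - 4b at each vertex:
  (0, 0): z = 0
  (4, 0): z = -16
  (0, 8): z = -32

The smallest value is z = -32, attained at (0, 8).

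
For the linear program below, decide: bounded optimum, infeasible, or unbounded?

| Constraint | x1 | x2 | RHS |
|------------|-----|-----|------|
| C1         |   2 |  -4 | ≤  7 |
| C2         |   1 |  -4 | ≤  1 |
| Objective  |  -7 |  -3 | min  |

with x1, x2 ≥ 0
Feasible point: (0, 0) satisfies every constraint, so the LP is feasible.
Direction d = (0, 1): for each constraint row a, a·d ≤ 0 —
  (2)(0) + (-4)(1) = -4 ≤ 0
  (1)(0) + (-4)(1) = -4 ≤ 0
and d ≥ 0, so (0, 0) + t·d stays feasible for every t ≥ 0. Along this ray z = -7x1 - 3x2 changes by -3 per unit t, so z → −∞.

The LP is unbounded; z can be made arbitrarily small.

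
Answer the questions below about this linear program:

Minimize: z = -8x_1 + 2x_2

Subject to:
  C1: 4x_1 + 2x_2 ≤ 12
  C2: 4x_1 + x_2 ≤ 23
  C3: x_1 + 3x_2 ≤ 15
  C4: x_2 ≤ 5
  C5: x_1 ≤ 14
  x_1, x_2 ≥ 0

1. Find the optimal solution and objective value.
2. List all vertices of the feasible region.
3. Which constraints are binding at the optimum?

1. x_1 = 3, x_2 = 0, z = -24
2. (0, 0), (3, 0), (0.6, 4.8), (0, 5)
3. C1, x_2 ≥ 0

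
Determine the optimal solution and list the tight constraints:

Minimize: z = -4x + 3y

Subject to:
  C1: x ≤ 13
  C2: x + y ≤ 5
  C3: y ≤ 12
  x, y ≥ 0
Optimal: x = 5, y = 0
Binding: C2, y ≥ 0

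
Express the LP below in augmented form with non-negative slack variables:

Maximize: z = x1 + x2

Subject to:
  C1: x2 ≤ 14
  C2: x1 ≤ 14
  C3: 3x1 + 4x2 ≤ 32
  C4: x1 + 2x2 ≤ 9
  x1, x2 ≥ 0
max z = x1 + x2

s.t.
  x2 + s1 = 14
  x1 + s2 = 14
  3x1 + 4x2 + s3 = 32
  x1 + 2x2 + s4 = 9
  x1, x2, s1, s2, s3, s4 ≥ 0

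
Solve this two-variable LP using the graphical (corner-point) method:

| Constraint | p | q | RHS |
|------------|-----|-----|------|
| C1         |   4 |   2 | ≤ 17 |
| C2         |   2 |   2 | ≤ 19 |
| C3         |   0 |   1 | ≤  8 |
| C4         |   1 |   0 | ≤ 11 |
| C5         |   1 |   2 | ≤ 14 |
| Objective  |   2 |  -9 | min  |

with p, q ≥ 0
p = 0, q = 7, z = -63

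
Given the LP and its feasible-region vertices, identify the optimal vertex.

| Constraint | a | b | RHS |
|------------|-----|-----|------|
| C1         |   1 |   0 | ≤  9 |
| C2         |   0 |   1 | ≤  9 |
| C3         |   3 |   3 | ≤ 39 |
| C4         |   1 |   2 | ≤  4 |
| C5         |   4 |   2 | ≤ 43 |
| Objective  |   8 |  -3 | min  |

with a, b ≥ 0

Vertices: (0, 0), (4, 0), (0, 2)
Evaluating z = 8a - 3b at each vertex:
  (0, 0): z = 0
  (4, 0): z = 32
  (0, 2): z = -6

The smallest value is z = -6, attained at (0, 2).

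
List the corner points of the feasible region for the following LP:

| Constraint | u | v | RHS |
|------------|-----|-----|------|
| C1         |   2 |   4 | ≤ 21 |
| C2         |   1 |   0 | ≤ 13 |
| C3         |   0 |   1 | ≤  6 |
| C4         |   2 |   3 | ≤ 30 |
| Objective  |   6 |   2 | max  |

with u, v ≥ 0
Each vertex is the intersection of two constraint boundaries that also satisfies all remaining constraints:
  u = 0 and v = 0 → (0, 0)
  2u + 4v = 21 and v = 0 → (10.5, 0)
  2u + 4v = 21 and u = 0 → (0, 5.25)

Vertices: (0, 0), (10.5, 0), (0, 5.25)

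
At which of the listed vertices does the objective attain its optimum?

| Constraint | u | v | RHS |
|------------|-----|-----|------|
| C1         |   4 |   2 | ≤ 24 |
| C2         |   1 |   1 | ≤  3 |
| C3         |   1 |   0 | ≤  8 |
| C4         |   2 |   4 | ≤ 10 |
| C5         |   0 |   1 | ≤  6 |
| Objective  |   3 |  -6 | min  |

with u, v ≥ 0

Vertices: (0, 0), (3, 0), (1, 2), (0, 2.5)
Evaluating z = 3u - 6v at each vertex:
  (0, 0): z = 0
  (3, 0): z = 9
  (1, 2): z = -9
  (0, 2.5): z = -15

The smallest value is z = -15, attained at (0, 2.5).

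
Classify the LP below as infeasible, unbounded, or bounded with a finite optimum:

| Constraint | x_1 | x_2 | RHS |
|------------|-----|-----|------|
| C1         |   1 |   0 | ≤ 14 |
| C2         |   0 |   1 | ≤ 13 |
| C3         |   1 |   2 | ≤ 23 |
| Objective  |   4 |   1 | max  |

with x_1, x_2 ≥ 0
The point (14, 4.5) satisfies every constraint, so the LP is feasible; the constraints give x_1 ≤ 14 and x_2 ≤ 13, which with x_1, x_2 ≥ 0 keep the feasible region inside a bounded box. A feasible, bounded LP attains a finite optimum at a vertex.

Evaluating z = 4x_1 + x_2 at each vertex:
  (0, 0): z = 0
  (14, 0): z = 56
  (14, 4.5): z = 60.5
  (0, 11.5): z = 11.5

The LP has an optimal solution: (14, 4.5) with z = 60.5.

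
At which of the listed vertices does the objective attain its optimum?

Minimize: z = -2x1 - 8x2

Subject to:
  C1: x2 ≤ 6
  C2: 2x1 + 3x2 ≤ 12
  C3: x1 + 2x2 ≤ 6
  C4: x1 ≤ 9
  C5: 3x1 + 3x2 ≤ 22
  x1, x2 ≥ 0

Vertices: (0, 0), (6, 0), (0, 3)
Evaluating z = -2x1 - 8x2 at each vertex:
  (0, 0): z = 0
  (6, 0): z = -12
  (0, 3): z = -24

The smallest value is z = -24, attained at (0, 3).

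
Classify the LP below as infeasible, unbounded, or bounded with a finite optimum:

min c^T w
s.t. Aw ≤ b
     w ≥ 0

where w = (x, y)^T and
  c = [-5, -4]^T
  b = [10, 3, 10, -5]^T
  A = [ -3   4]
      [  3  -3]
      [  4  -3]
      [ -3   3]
One constraint requires 3x - 3y ≤ 3, while the constraint -3x + 3y ≤ -5 is equivalent to 3x - 3y ≥ 5. Together they would need 5 ≤ 3x - 3y ≤ 3, which is impossible since 5 > 3. No point satisfies all constraints.

Infeasible: no point satisfies all constraints simultaneously.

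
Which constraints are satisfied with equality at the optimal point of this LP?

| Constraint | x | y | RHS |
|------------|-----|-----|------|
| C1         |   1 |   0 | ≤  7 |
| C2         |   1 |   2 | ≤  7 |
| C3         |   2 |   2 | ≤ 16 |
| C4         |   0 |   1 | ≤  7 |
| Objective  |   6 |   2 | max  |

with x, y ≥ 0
Optimal: x = 7, y = 0
Slack at optimum:
  C1: slack = 0 (binding)
  C2: slack = 0 (binding)
  C3: slack = 2
  C4: slack = 7
  x ≥ 0: x = 7
  y ≥ 0: y = 0 (binding)
Binding constraints: C1, C2, y ≥ 0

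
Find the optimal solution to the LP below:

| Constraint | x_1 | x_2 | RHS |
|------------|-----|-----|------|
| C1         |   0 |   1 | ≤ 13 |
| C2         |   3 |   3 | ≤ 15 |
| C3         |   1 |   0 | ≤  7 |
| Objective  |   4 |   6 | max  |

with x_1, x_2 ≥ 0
x_1 = 0, x_2 = 5, z = 30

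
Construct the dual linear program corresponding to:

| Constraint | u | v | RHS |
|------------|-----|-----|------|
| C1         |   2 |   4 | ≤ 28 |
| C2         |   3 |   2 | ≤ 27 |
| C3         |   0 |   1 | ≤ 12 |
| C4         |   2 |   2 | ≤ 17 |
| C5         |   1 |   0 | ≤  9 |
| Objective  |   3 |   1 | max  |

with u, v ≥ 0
Minimize: z = 28y1 + 27y2 + 12y3 + 17y4 + 9y5

Subject to:
  C1: -2y1 - 3y2 - 2y4 - y5 ≤ -3
  C2: -4y1 - 2y2 - y3 - 2y4 ≤ -1
  y1, y2, y3, y4, y5 ≥ 0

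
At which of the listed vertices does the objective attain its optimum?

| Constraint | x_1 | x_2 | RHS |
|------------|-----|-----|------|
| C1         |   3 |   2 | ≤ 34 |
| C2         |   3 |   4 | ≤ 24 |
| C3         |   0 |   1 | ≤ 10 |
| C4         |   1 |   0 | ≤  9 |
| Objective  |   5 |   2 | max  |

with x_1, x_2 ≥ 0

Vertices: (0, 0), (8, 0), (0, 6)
(8, 0) with z = 40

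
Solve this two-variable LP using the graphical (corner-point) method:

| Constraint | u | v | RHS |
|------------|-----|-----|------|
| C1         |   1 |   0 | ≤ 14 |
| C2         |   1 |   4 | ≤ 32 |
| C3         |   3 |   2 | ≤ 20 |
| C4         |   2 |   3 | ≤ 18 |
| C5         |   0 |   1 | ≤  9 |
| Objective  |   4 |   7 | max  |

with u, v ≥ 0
Each vertex is the intersection of two constraint boundaries that also satisfies all remaining constraints:
  u = 0 and v = 0 → (0, 0)
  3u + 2v = 20 and v = 0 → (6.667, 0)
  3u + 2v = 20 and 2u + 3v = 18 → (4.8, 2.8)
  2u + 3v = 18 and u = 0 → (0, 6)

Evaluating z = 4u + 7v at each vertex:
  (0, 0): z = 0
  (6.667, 0): z = 26.67
  (4.8, 2.8): z = 38.8
  (0, 6): z = 42

The maximum is at (0, 6) with z = 42.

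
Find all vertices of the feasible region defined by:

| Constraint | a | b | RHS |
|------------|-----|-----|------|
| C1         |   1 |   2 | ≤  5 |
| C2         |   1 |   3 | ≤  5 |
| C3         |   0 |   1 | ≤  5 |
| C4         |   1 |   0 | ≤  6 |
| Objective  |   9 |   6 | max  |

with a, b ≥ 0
Each vertex is the intersection of two constraint boundaries that also satisfies all remaining constraints:
  a = 0 and b = 0 → (0, 0)
  a + 2b = 5 and a + 3b = 5 → (5, 0)
  a + 3b = 5 and a = 0 → (0, 1.667)

Vertices: (0, 0), (5, 0), (0, 1.667)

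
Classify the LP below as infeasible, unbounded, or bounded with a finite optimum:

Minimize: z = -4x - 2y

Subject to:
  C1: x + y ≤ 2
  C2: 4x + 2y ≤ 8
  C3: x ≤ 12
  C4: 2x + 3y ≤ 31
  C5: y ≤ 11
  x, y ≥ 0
The point (2, 0) satisfies every constraint, so the LP is feasible; the constraints give x ≤ 12 and y ≤ 11, which with x, y ≥ 0 keep the feasible region inside a bounded box. A feasible, bounded LP attains a finite optimum at a vertex.

Evaluating z = -4x - 2y at each vertex:
  (0, 0): z = 0
  (2, 0): z = -8
  (0, 2): z = -4

Bounded optimum: z* = -8 at (2, 0).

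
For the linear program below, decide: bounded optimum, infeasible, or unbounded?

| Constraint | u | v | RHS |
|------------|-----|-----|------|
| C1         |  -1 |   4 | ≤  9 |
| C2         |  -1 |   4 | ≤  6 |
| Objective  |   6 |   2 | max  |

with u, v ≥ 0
Feasible point: (0, 0) satisfies every constraint, so the LP is feasible.
Direction d = (1, 0): for each constraint row a, a·d ≤ 0 —
  (-1)(1) + (4)(0) = -1 ≤ 0
  (-1)(1) + (4)(0) = -1 ≤ 0
and d ≥ 0, so (0, 0) + t·d stays feasible for every t ≥ 0. Along this ray z = 6u + 2v changes by 6 per unit t, so z → +∞.

Unbounded — the objective can increase without bound over the feasible region.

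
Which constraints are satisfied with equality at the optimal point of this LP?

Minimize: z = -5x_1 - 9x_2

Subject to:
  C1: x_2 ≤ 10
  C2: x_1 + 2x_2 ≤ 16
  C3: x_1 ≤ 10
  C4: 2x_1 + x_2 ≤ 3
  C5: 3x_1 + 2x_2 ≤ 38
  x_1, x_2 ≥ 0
Optimal: x_1 = 0, x_2 = 3
Binding: C4, x_1 ≥ 0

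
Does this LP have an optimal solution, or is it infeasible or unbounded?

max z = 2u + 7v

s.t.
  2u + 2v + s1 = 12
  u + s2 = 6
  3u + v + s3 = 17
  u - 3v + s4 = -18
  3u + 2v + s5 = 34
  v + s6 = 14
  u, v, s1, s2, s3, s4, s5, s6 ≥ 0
The point (0, 6) satisfies every constraint, so the LP is feasible; the constraints give u ≤ 6 and v ≤ 14, which with u, v ≥ 0 keep the feasible region inside a bounded box. A feasible, bounded LP attains a finite optimum at a vertex.

Evaluating z = 2u + 7v at each vertex:
  (0, 6): z = 42

The LP has an optimal solution: (0, 6) with z = 42.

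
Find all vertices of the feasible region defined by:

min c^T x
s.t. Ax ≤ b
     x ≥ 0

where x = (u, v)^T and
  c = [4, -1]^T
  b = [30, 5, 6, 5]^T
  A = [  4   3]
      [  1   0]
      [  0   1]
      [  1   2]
Each vertex is the intersection of two constraint boundaries that also satisfies all remaining constraints:
  u = 0 and v = 0 → (0, 0)
  u = 5 and u + 2v = 5 → (5, 0)
  u + 2v = 5 and u = 0 → (0, 2.5)

Vertices: (0, 0), (5, 0), (0, 2.5)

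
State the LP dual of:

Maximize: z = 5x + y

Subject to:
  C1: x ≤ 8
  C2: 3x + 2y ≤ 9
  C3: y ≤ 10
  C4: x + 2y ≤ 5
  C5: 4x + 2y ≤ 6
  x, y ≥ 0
Minimize: z = 8y1 + 9y2 + 10y3 + 5y4 + 6y5

Subject to:
  C1: -y1 - 3y2 - y4 - 4y5 ≤ -5
  C2: -2y2 - y3 - 2y4 - 2y5 ≤ -1
  y1, y2, y3, y4, y5 ≥ 0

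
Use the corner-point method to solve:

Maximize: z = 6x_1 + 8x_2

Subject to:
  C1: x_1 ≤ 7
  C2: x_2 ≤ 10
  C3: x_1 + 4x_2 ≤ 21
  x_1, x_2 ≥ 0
Each vertex is the intersection of two constraint boundaries that also satisfies all remaining constraints:
  x_1 = 0 and x_2 = 0 → (0, 0)
  x_1 = 7 and x_2 = 0 → (7, 0)
  x_1 = 7 and x_1 + 4x_2 = 21 → (7, 3.5)
  x_1 + 4x_2 = 21 and x_1 = 0 → (0, 5.25)

Evaluating z = 6x_1 + 8x_2 at each vertex:
  (0, 0): z = 0
  (7, 0): z = 42
  (7, 3.5): z = 70
  (0, 5.25): z = 42

The maximum is at (7, 3.5) with z = 70.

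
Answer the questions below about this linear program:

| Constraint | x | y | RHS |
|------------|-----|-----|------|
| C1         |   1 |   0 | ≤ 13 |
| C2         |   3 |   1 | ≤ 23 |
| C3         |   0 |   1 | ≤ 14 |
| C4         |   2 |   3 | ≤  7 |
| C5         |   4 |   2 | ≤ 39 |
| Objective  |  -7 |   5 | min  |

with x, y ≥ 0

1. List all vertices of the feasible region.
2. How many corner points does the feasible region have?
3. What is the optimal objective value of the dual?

1. (0, 0), (3.5, 0), (0, 2.333)
2. 3
3. -24.5 (by strong duality, equal to the primal optimum)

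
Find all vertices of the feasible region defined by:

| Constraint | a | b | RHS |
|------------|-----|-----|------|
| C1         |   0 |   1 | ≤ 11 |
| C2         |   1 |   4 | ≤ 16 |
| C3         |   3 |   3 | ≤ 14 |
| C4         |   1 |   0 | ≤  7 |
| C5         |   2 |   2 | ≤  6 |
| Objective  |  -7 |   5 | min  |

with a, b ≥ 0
Each vertex is the intersection of two constraint boundaries that also satisfies all remaining constraints:
  a = 0 and b = 0 → (0, 0)
  2a + 2b = 6 and b = 0 → (3, 0)
  2a + 2b = 6 and a = 0 → (0, 3)

Vertices: (0, 0), (3, 0), (0, 3)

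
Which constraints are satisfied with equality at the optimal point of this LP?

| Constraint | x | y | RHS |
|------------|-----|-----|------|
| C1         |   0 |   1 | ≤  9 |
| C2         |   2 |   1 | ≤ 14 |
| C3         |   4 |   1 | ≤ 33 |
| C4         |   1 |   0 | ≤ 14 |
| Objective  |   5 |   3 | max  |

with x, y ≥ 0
Optimal: x = 2.5, y = 9
Slack at optimum:
  C1: slack = 0 (binding)
  C2: slack = 0 (binding)
  C3: slack = 14
  C4: slack = 11.5
  x ≥ 0: x = 2.5
  y ≥ 0: y = 9
Binding constraints: C1, C2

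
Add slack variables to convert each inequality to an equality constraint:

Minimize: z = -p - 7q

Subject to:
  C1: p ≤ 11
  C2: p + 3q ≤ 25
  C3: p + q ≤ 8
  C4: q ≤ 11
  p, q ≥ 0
min z = -p - 7q

s.t.
  p + s1 = 11
  p + 3q + s2 = 25
  p + q + s3 = 8
  q + s4 = 11
  p, q, s1, s2, s3, s4 ≥ 0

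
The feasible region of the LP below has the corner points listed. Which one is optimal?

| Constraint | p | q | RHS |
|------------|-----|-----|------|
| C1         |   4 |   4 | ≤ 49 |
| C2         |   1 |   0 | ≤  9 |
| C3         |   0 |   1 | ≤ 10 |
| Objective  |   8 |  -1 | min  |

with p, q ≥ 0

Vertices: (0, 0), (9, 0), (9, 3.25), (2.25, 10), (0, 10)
(0, 10) with z = -10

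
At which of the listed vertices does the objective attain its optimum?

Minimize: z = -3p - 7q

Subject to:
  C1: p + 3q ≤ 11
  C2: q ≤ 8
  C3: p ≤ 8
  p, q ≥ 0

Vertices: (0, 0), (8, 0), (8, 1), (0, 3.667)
Evaluating z = -3p - 7q at each vertex:
  (0, 0): z = 0
  (8, 0): z = -24
  (8, 1): z = -31
  (0, 3.667): z = -25.67

The smallest value is z = -31, attained at (8, 1).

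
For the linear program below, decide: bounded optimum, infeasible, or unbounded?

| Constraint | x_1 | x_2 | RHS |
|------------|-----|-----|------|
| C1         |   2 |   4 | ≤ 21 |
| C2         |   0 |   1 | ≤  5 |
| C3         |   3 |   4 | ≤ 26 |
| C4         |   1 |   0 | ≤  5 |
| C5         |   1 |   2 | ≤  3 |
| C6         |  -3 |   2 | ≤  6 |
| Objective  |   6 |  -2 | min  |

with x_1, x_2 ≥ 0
The point (0, 1.5) satisfies every constraint, so the LP is feasible; the constraints give x_1 ≤ 5 and x_2 ≤ 5, which with x_1, x_2 ≥ 0 keep the feasible region inside a bounded box. A feasible, bounded LP attains a finite optimum at a vertex.

Feasible with finite optimum z* = -3 at (0, 1.5).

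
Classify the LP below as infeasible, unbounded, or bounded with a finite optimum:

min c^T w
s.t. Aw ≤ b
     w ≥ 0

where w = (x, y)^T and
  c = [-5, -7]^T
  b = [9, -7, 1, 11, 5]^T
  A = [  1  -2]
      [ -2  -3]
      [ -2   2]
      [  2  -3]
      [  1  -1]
Feasible point: (2, 1) satisfies every constraint, so the LP is feasible.
Direction d = (1, 1): for each constraint row a, a·d ≤ 0 —
  (1)(1) + (-2)(1) = -1 ≤ 0
  (-2)(1) + (-3)(1) = -5 ≤ 0
  (-2)(1) + (2)(1) = 0 ≤ 0
  (2)(1) + (-3)(1) = -1 ≤ 0
  (1)(1) + (-1)(1) = 0 ≤ 0
and d ≥ 0, so (2, 1) + t·d stays feasible for every t ≥ 0. Along this ray z = -5x - 7y changes by -12 per unit t, so z → −∞.

Unbounded — the objective can decrease without bound over the feasible region.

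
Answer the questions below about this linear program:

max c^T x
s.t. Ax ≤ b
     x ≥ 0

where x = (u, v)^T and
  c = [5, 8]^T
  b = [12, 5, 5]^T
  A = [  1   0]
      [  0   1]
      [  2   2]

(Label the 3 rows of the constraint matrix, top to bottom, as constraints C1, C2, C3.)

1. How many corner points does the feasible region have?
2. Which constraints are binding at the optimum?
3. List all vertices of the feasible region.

1. 3
2. C3, u ≥ 0
3. (0, 0), (2.5, 0), (0, 2.5)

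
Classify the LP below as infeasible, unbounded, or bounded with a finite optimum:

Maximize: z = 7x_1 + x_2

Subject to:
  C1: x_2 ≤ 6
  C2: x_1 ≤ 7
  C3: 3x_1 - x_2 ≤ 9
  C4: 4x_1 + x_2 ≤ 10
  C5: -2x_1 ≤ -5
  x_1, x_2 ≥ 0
The point (2.5, 0) satisfies every constraint, so the LP is feasible; the constraints give x_1 ≤ 7 and x_2 ≤ 6, which with x_1, x_2 ≥ 0 keep the feasible region inside a bounded box. A feasible, bounded LP attains a finite optimum at a vertex.

Evaluating z = 7x_1 + x_2 at each vertex:
  (2.5, 0): z = 17.5

The LP has an optimal solution: (2.5, 0) with z = 17.5.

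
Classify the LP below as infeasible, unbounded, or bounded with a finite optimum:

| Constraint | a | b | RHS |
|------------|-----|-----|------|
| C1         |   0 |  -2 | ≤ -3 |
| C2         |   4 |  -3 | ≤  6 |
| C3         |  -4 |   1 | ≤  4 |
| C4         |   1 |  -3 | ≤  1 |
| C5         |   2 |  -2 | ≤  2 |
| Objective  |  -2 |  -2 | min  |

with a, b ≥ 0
Feasible point: (0, 2) satisfies every constraint, so the LP is feasible.
Direction d = (3, 4): for each constraint row a, a·d ≤ 0 —
  (0)(3) + (-2)(4) = -8 ≤ 0
  (4)(3) + (-3)(4) = 0 ≤ 0
  (-4)(3) + (1)(4) = -8 ≤ 0
  (1)(3) + (-3)(4) = -9 ≤ 0
  (2)(3) + (-2)(4) = -2 ≤ 0
and d ≥ 0, so (0, 2) + t·d stays feasible for every t ≥ 0. Along this ray z = -2a - 2b changes by -14 per unit t, so z → −∞.

The LP is unbounded; z can be made arbitrarily small.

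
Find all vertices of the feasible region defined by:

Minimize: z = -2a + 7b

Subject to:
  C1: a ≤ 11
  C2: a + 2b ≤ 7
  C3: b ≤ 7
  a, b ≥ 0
Each vertex is the intersection of two constraint boundaries that also satisfies all remaining constraints:
  a = 0 and b = 0 → (0, 0)
  a + 2b = 7 and b = 0 → (7, 0)
  a + 2b = 7 and a = 0 → (0, 3.5)

Vertices: (0, 0), (7, 0), (0, 3.5)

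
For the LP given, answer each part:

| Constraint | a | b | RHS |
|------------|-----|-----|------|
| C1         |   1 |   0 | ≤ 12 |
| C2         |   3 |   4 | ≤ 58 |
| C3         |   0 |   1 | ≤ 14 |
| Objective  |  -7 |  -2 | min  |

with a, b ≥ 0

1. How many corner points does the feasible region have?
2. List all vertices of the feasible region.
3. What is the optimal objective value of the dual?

1. 5
2. (0, 0), (12, 0), (12, 5.5), (0.6667, 14), (0, 14)
3. -95 (by strong duality, equal to the primal optimum)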